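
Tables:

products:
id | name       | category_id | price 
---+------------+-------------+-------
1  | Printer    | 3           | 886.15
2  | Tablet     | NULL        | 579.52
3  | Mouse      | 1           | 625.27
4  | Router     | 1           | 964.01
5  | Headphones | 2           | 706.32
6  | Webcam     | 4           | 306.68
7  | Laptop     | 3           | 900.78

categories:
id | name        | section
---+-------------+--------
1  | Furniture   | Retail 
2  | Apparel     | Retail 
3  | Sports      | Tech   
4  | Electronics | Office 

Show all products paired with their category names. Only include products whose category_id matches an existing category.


INNER JOIN keeps only products rows whose category_id matches an id in categories. Walk through each product:
  - product 1 (Printer): category_id=3 -> matches Sports
  - product 2 (Tablet): category_id=NULL, no match -> dropped
  - product 3 (Mouse): category_id=1 -> matches Furniture
  - product 4 (Router): category_id=1 -> matches Furniture
  - product 5 (Headphones): category_id=2 -> matches Apparel
  - product 6 (Webcam): category_id=4 -> matches Electronics
  - product 7 (Laptop): category_id=3 -> matches Sports
So 1 of 7 rows is dropped.

SQL:
SELECT a.name, b.name AS category
FROM products a
INNER JOIN categories b ON a.category_id = b.id

Result:
name       | category   
-----------+------------
Printer    | Sports     
Mouse      | Furniture  
Router     | Furniture  
Headphones | Apparel    
Webcam     | Electronics
Laptop     | Sports     


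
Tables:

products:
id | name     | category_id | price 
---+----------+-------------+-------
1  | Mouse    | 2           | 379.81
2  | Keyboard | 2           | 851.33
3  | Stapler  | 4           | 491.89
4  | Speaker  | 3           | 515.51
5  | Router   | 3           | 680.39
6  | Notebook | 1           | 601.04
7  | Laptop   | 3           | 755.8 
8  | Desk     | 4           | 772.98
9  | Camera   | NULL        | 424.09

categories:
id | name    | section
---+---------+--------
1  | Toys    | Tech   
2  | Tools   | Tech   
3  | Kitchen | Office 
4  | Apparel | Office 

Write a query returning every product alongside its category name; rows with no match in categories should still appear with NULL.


LEFT JOIN keeps every row from products (the left table); where category_id has no match in categories, the category columns become NULL. Walk through each product:
  - product 1 (Mouse): category_id=2 -> matches Tools
  - product 2 (Keyboard): category_id=2 -> matches Tools
  - product 3 (Stapler): category_id=4 -> matches Apparel
  - product 4 (Speaker): category_id=3 -> matches Kitchen
  - product 5 (Router): category_id=3 -> matches Kitchen
  - product 6 (Notebook): category_id=1 -> matches Toys
  - product 7 (Laptop): category_id=3 -> matches Kitchen
  - product 8 (Desk): category_id=4 -> matches Apparel
  - product 9 (Camera): category_id=NULL, no match -> kept with NULL
All 9 rows appear; 1 has NULL category.

SQL:
SELECT a.name, b.name AS category
FROM products a
LEFT JOIN categories b ON a.category_id = b.id

Result:
name     | category
---------+---------
Mouse    | Tools   
Keyboard | Tools   
Stapler  | Apparel 
Speaker  | Kitchen 
Router   | Kitchen 
Notebook | Toys    
Laptop   | Kitchen 
Desk     | Apparel 
Camera   | NULL    


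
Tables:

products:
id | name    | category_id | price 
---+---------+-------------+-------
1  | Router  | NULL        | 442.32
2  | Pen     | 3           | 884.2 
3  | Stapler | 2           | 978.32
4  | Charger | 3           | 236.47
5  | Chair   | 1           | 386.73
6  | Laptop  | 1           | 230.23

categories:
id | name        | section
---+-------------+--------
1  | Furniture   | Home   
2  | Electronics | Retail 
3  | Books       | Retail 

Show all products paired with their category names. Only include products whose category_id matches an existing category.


INNER JOIN keeps only products rows whose category_id matches an id in categories. Walk through each product:
  - product 1 (Router): category_id=NULL, no match -> dropped
  - product 2 (Pen): category_id=3 -> matches Books
  - product 3 (Stapler): category_id=2 -> matches Electronics
  - product 4 (Charger): category_id=3 -> matches Books
  - product 5 (Chair): category_id=1 -> matches Furniture
  - product 6 (Laptop): category_id=1 -> matches Furniture
So 1 of 6 rows is dropped.

SQL:
SELECT a.name, b.name AS category
FROM products a
INNER JOIN categories b ON a.category_id = b.id

Result:
name    | category   
--------+------------
Pen     | Books      
Stapler | Electronics
Charger | Books      
Chair   | Furniture  
Laptop  | Furniture  


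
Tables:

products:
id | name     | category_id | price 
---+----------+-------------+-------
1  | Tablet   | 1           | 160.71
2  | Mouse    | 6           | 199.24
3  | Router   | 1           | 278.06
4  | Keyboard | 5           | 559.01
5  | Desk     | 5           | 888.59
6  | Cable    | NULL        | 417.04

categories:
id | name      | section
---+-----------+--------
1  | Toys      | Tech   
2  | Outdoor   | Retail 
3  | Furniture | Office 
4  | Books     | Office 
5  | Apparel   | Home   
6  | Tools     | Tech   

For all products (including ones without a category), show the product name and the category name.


LEFT JOIN keeps every row from products (the left table); where category_id has no match in categories, the category columns become NULL. Walk through each product:
  - product 1 (Tablet): category_id=1 -> matches Toys
  - product 2 (Mouse): category_id=6 -> matches Tools
  - product 3 (Router): category_id=1 -> matches Toys
  - product 4 (Keyboard): category_id=5 -> matches Apparel
  - product 5 (Desk): category_id=5 -> matches Apparel
  - product 6 (Cable): category_id=NULL, no match -> kept with NULL
All 6 rows appear; 1 has NULL category.

SQL:
SELECT a.name, b.name AS category
FROM products a
LEFT JOIN categories b ON a.category_id = b.id

Result:
name     | category
---------+---------
Tablet   | Toys    
Mouse    | Tools   
Router   | Toys    
Keyboard | Apparel 
Desk     | Apparel 
Cable    | NULL    


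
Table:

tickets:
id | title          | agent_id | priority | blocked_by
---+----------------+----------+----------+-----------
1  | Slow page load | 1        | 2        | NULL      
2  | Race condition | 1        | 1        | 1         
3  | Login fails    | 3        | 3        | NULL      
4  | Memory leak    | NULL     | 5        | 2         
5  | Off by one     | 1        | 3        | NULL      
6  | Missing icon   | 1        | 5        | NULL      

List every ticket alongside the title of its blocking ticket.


This is a self-join: tickets is joined to a second copy of itself, matching each row's blocked_by to another row's id. Use LEFT JOIN so rows with blocked_by=NULL are kept.
  - ticket 1 (Slow page load): blocked_by=NULL -> NULL
  - ticket 2 (Race condition): blocked_by=1 -> Slow page load
  - ticket 3 (Login fails): blocked_by=NULL -> NULL
  - ticket 4 (Memory leak): blocked_by=2 -> Race condition
  - ticket 5 (Off by one): blocked_by=NULL -> NULL
  - ticket 6 (Missing icon): blocked_by=NULL -> NULL

SQL:
SELECT a.title AS item, b.title AS blocked_by
FROM tickets a
LEFT JOIN tickets b ON a.blocked_by = b.id

Result:
item           | blocked_by    
---------------+---------------
Slow page load | NULL          
Race condition | Slow page load
Login fails    | NULL          
Memory leak    | Race condition
Off by one     | NULL          
Missing icon   | NULL          


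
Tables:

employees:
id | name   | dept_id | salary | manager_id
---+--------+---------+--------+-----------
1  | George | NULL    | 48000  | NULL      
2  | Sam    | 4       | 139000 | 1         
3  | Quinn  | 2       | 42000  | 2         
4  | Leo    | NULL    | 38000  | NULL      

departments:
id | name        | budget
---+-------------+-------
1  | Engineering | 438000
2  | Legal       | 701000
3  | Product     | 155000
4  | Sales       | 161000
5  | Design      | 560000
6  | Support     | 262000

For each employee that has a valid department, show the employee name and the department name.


INNER JOIN keeps only employees rows whose dept_id matches an id in departments. Walk through each employee:
  - employee 1 (George): dept_id=NULL, no match -> dropped
  - employee 2 (Sam): dept_id=4 -> matches Sales
  - employee 3 (Quinn): dept_id=2 -> matches Legal
  - employee 4 (Leo): dept_id=NULL, no match -> dropped
So 2 of 4 rows are dropped.

SQL:
SELECT a.name, b.name AS department
FROM employees a
INNER JOIN departments b ON a.dept_id = b.id

Result:
name  | department
------+-----------
Sam   | Sales     
Quinn | Legal     


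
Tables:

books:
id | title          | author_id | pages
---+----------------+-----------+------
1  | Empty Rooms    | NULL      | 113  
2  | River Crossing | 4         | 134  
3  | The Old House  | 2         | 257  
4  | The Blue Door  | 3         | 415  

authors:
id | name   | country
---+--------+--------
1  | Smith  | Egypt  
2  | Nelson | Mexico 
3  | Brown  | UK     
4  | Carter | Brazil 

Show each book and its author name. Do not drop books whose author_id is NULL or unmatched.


LEFT JOIN keeps every row from books (the left table); where author_id has no match in authors, the author columns become NULL. Walk through each book:
  - book 1 (Empty Rooms): author_id=NULL, no match -> kept with NULL
  - book 2 (River Crossing): author_id=4 -> matches Carter
  - book 3 (The Old House): author_id=2 -> matches Nelson
  - book 4 (The Blue Door): author_id=3 -> matches Brown
All 4 rows appear; 1 has NULL author.

SQL:
SELECT a.title, b.name AS author
FROM books a
LEFT JOIN authors b ON a.author_id = b.id

Result:
title          | author
---------------+-------
Empty Rooms    | NULL  
River Crossing | Carter
The Old House  | Nelson
The Blue Door  | Brown 


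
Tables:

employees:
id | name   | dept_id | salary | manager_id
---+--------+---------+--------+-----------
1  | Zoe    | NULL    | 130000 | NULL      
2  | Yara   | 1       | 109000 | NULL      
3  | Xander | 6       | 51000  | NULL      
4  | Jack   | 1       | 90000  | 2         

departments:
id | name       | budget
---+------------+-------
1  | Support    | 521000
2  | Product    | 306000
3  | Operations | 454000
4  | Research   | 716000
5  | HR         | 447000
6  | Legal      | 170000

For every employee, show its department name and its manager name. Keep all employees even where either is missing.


Two LEFT JOINs from the same base table employees: one to departments via dept_id, one to employees itself via manager_id. Both are LEFT so every employee is preserved.
Match against departments:
  - employee 1 (Zoe): dept_id=NULL, no match -> kept with NULL
  - employee 2 (Yara): dept_id=1 -> matches Support
  - employee 3 (Xander): dept_id=6 -> matches Legal
  - employee 4 (Jack): dept_id=1 -> matches Support
Match against employees (self):
  - employee 1 (Zoe): manager_id=NULL -> NULL
  - employee 2 (Yara): manager_id=NULL -> NULL
  - employee 3 (Xander): manager_id=NULL -> NULL
  - employee 4 (Jack): manager_id=2 -> Yara

SQL:
SELECT a.name, b.name AS department, c.name AS manager
FROM employees a
LEFT JOIN departments b ON a.dept_id = b.id
LEFT JOIN employees c ON a.manager_id = c.id

Result:
name   | department | manager
-------+------------+--------
Zoe    | NULL       | NULL   
Yara   | Support    | NULL   
Xander | Legal      | NULL   
Jack   | Support    | Yara   


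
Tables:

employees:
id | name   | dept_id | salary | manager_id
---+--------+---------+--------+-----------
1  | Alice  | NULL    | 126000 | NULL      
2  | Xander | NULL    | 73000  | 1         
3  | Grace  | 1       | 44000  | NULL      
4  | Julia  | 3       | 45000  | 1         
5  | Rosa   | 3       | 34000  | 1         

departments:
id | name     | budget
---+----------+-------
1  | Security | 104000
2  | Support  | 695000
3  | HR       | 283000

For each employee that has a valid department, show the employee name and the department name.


INNER JOIN keeps only employees rows whose dept_id matches an id in departments. Walk through each employee:
  - employee 1 (Alice): dept_id=NULL, no match -> dropped
  - employee 2 (Xander): dept_id=NULL, no match -> dropped
  - employee 3 (Grace): dept_id=1 -> matches Security
  - employee 4 (Julia): dept_id=3 -> matches HR
  - employee 5 (Rosa): dept_id=3 -> matches HR
So 2 of 5 rows are dropped.

SQL:
SELECT a.name, b.name AS department
FROM employees a
INNER JOIN departments b ON a.dept_id = b.id

Result:
name  | department
------+-----------
Grace | Security  
Julia | HR        
Rosa  | HR        


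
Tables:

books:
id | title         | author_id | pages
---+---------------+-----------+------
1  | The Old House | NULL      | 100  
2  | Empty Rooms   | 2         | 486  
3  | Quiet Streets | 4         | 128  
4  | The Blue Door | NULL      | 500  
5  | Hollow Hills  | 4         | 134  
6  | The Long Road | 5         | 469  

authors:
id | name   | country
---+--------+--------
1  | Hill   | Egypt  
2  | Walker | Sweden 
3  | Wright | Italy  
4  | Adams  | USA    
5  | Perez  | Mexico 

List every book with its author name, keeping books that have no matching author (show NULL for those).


LEFT JOIN keeps every row from books (the left table); where author_id has no match in authors, the author columns become NULL. Walk through each book:
  - book 1 (The Old House): author_id=NULL, no match -> kept with NULL
  - book 2 (Empty Rooms): author_id=2 -> matches Walker
  - book 3 (Quiet Streets): author_id=4 -> matches Adams
  - book 4 (The Blue Door): author_id=NULL, no match -> kept with NULL
  - book 5 (Hollow Hills): author_id=4 -> matches Adams
  - book 6 (The Long Road): author_id=5 -> matches Perez
All 6 rows appear; 2 have NULL author.

SQL:
SELECT a.title, b.name AS author
FROM books a
LEFT JOIN authors b ON a.author_id = b.id

Result:
title         | author
--------------+-------
The Old House | NULL  
Empty Rooms   | Walker
Quiet Streets | Adams 
The Blue Door | NULL  
Hollow Hills  | Adams 
The Long Road | Perez 


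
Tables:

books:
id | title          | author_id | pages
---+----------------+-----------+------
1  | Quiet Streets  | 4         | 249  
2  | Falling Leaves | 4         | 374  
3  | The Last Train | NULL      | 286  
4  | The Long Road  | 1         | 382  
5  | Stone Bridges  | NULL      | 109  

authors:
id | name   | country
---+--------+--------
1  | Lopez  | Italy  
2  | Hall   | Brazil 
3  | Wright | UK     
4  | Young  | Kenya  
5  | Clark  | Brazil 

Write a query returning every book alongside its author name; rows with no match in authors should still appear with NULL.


LEFT JOIN keeps every row from books (the left table); where author_id has no match in authors, the author columns become NULL. Walk through each book:
  - book 1 (Quiet Streets): author_id=4 -> matches Young
  - book 2 (Falling Leaves): author_id=4 -> matches Young
  - book 3 (The Last Train): author_id=NULL, no match -> kept with NULL
  - book 4 (The Long Road): author_id=1 -> matches Lopez
  - book 5 (Stone Bridges): author_id=NULL, no match -> kept with NULL
All 5 rows appear; 2 have NULL author.

SQL:
SELECT a.title, b.name AS author
FROM books a
LEFT JOIN authors b ON a.author_id = b.id

Result:
title          | author
---------------+-------
Quiet Streets  | Young 
Falling Leaves | Young 
The Last Train | NULL  
The Long Road  | Lopez 
Stone Bridges  | NULL  


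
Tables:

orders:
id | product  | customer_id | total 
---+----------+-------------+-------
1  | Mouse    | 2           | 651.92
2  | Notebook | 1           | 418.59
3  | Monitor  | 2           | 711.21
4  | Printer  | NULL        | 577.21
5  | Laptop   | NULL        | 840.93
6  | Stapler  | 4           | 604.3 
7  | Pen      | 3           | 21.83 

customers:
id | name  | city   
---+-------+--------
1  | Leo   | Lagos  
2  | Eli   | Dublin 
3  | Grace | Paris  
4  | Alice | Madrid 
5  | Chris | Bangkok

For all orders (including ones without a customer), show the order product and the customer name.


LEFT JOIN keeps every row from orders (the left table); where customer_id has no match in customers, the customer columns become NULL. Walk through each order:
  - order 1 (Mouse): customer_id=2 -> matches Eli
  - order 2 (Notebook): customer_id=1 -> matches Leo
  - order 3 (Monitor): customer_id=2 -> matches Eli
  - order 4 (Printer): customer_id=NULL, no match -> kept with NULL
  - order 5 (Laptop): customer_id=NULL, no match -> kept with NULL
  - order 6 (Stapler): customer_id=4 -> matches Alice
  - order 7 (Pen): customer_id=3 -> matches Grace
All 7 rows appear; 2 have NULL customer.

SQL:
SELECT a.product, b.name AS customer
FROM orders a
LEFT JOIN customers b ON a.customer_id = b.id

Result:
product  | customer
---------+---------
Mouse    | Eli     
Notebook | Leo     
Monitor  | Eli     
Printer  | NULL    
Laptop   | NULL    
Stapler  | Alice   
Pen      | Grace   


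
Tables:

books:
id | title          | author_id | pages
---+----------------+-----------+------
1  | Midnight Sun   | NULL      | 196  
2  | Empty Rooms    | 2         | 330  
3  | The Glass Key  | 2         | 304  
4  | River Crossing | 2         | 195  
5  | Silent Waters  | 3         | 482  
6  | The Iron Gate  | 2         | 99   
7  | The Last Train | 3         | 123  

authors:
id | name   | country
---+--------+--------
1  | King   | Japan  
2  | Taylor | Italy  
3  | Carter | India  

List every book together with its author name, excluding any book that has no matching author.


INNER JOIN keeps only books rows whose author_id matches an id in authors. Walk through each book:
  - book 1 (Midnight Sun): author_id=NULL, no match -> dropped
  - book 2 (Empty Rooms): author_id=2 -> matches Taylor
  - book 3 (The Glass Key): author_id=2 -> matches Taylor
  - book 4 (River Crossing): author_id=2 -> matches Taylor
  - book 5 (Silent Waters): author_id=3 -> matches Carter
  - book 6 (The Iron Gate): author_id=2 -> matches Taylor
  - book 7 (The Last Train): author_id=3 -> matches Carter
So 1 of 7 rows is dropped.

SQL:
SELECT a.title, b.name AS author
FROM books a
INNER JOIN authors b ON a.author_id = b.id

Result:
title          | author
---------------+-------
Empty Rooms    | Taylor
The Glass Key  | Taylor
River Crossing | Taylor
Silent Waters  | Carter
The Iron Gate  | Taylor
The Last Train | Carter


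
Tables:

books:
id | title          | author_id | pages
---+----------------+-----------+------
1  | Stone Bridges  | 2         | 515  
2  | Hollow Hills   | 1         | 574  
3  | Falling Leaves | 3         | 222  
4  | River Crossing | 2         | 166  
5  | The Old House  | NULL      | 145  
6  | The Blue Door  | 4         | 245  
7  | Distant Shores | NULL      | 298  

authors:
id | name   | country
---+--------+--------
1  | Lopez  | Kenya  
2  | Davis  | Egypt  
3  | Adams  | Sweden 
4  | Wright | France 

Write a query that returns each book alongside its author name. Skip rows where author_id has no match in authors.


INNER JOIN keeps only books rows whose author_id matches an id in authors. Walk through each book:
  - book 1 (Stone Bridges): author_id=2 -> matches Davis
  - book 2 (Hollow Hills): author_id=1 -> matches Lopez
  - book 3 (Falling Leaves): author_id=3 -> matches Adams
  - book 4 (River Crossing): author_id=2 -> matches Davis
  - book 5 (The Old House): author_id=NULL, no match -> dropped
  - book 6 (The Blue Door): author_id=4 -> matches Wright
  - book 7 (Distant Shores): author_id=NULL, no match -> dropped
So 2 of 7 rows are dropped.

SQL:
SELECT a.title, b.name AS author
FROM books a
INNER JOIN authors b ON a.author_id = b.id

Result:
title          | author
---------------+-------
Stone Bridges  | Davis 
Hollow Hills   | Lopez 
Falling Leaves | Adams 
River Crossing | Davis 
The Blue Door  | Wright


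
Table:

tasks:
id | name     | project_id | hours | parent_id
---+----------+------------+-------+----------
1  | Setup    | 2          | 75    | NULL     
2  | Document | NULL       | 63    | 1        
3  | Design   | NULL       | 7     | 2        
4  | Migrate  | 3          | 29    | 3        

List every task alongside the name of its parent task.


This is a self-join: tasks is joined to a second copy of itself, matching each row's parent_id to another row's id. Use LEFT JOIN so rows with parent_id=NULL are kept.
  - task 1 (Setup): parent_id=NULL -> NULL
  - task 2 (Document): parent_id=1 -> Setup
  - task 3 (Design): parent_id=2 -> Document
  - task 4 (Migrate): parent_id=3 -> Design

SQL:
SELECT a.name AS item, b.name AS parent
FROM tasks a
LEFT JOIN tasks b ON a.parent_id = b.id

Result:
item     | parent  
---------+---------
Setup    | NULL    
Document | Setup   
Design   | Document
Migrate  | Design  


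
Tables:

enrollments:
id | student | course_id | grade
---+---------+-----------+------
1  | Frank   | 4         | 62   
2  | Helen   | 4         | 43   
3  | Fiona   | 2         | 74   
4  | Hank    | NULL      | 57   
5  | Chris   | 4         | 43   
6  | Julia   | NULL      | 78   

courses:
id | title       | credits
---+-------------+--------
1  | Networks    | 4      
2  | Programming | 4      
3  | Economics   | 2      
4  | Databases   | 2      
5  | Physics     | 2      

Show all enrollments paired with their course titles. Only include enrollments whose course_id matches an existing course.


INNER JOIN keeps only enrollments rows whose course_id matches an id in courses. Walk through each enrollment:
  - enrollment 1 (Frank): course_id=4 -> matches Databases
  - enrollment 2 (Helen): course_id=4 -> matches Databases
  - enrollment 3 (Fiona): course_id=2 -> matches Programming
  - enrollment 4 (Hank): course_id=NULL, no match -> dropped
  - enrollment 5 (Chris): course_id=4 -> matches Databases
  - enrollment 6 (Julia): course_id=NULL, no match -> dropped
So 2 of 6 rows are dropped.

SQL:
SELECT a.student, b.title AS course
FROM enrollments a
INNER JOIN courses b ON a.course_id = b.id

Result:
student | course     
--------+------------
Frank   | Databases  
Helen   | Databases  
Fiona   | Programming
Chris   | Databases  


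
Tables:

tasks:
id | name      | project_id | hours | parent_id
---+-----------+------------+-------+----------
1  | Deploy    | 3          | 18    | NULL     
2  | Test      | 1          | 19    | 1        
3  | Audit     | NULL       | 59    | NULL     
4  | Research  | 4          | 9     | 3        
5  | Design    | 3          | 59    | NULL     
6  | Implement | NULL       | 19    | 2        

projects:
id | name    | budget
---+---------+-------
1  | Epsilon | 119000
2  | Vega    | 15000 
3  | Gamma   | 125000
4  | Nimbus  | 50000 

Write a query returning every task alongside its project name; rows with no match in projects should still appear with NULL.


LEFT JOIN keeps every row from tasks (the left table); where project_id has no match in projects, the project columns become NULL. Walk through each task:
  - task 1 (Deploy): project_id=3 -> matches Gamma
  - task 2 (Test): project_id=1 -> matches Epsilon
  - task 3 (Audit): project_id=NULL, no match -> kept with NULL
  - task 4 (Research): project_id=4 -> matches Nimbus
  - task 5 (Design): project_id=3 -> matches Gamma
  - task 6 (Implement): project_id=NULL, no match -> kept with NULL
All 6 rows appear; 2 have NULL project.

SQL:
SELECT a.name, b.name AS project
FROM tasks a
LEFT JOIN projects b ON a.project_id = b.id

Result:
name      | project
----------+--------
Deploy    | Gamma  
Test      | Epsilon
Audit     | NULL   
Research  | Nimbus 
Design    | Gamma  
Implement | NULL   


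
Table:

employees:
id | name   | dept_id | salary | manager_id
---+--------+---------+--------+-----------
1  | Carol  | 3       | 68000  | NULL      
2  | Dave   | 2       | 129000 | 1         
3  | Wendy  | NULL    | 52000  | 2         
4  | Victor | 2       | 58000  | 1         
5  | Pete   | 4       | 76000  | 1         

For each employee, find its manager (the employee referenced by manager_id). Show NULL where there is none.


This is a self-join: employees is joined to a second copy of itself, matching each row's manager_id to another row's id. Use LEFT JOIN so rows with manager_id=NULL are kept.
  - employee 1 (Carol): manager_id=NULL -> NULL
  - employee 2 (Dave): manager_id=1 -> Carol
  - employee 3 (Wendy): manager_id=2 -> Dave
  - employee 4 (Victor): manager_id=1 -> Carol
  - employee 5 (Pete): manager_id=1 -> Carol

SQL:
SELECT a.name AS item, b.name AS manager
FROM employees a
LEFT JOIN employees b ON a.manager_id = b.id

Result:
item   | manager
-------+--------
Carol  | NULL   
Dave   | Carol  
Wendy  | Dave   
Victor | Carol  
Pete   | Carol  


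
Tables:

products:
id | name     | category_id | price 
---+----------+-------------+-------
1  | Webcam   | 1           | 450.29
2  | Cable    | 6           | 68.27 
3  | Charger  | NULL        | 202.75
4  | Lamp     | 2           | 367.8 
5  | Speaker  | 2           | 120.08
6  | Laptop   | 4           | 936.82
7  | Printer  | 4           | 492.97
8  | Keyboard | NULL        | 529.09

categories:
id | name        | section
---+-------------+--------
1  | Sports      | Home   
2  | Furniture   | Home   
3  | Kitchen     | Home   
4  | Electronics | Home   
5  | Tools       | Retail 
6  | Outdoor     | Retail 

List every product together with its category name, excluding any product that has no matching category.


INNER JOIN keeps only products rows whose category_id matches an id in categories. Walk through each product:
  - product 1 (Webcam): category_id=1 -> matches Sports
  - product 2 (Cable): category_id=6 -> matches Outdoor
  - product 3 (Charger): category_id=NULL, no match -> dropped
  - product 4 (Lamp): category_id=2 -> matches Furniture
  - product 5 (Speaker): category_id=2 -> matches Furniture
  - product 6 (Laptop): category_id=4 -> matches Electronics
  - product 7 (Printer): category_id=4 -> matches Electronics
  - product 8 (Keyboard): category_id=NULL, no match -> dropped
So 2 of 8 rows are dropped.

SQL:
SELECT a.name, b.name AS category
FROM products a
INNER JOIN categories b ON a.category_id = b.id

Result:
name    | category   
--------+------------
Webcam  | Sports     
Cable   | Outdoor    
Lamp    | Furniture  
Speaker | Furniture  
Laptop  | Electronics
Printer | Electronics


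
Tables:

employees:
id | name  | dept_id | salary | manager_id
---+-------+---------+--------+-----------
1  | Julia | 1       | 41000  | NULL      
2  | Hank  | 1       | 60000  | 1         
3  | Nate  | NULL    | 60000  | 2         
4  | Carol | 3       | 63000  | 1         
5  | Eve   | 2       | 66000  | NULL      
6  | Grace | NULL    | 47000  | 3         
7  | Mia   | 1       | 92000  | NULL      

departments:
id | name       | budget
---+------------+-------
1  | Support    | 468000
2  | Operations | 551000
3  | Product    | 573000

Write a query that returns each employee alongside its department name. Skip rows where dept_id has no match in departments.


INNER JOIN keeps only employees rows whose dept_id matches an id in departments. Walk through each employee:
  - employee 1 (Julia): dept_id=1 -> matches Support
  - employee 2 (Hank): dept_id=1 -> matches Support
  - employee 3 (Nate): dept_id=NULL, no match -> dropped
  - employee 4 (Carol): dept_id=3 -> matches Product
  - employee 5 (Eve): dept_id=2 -> matches Operations
  - employee 6 (Grace): dept_id=NULL, no match -> dropped
  - employee 7 (Mia): dept_id=1 -> matches Support
So 2 of 7 rows are dropped.

SQL:
SELECT a.name, b.name AS department
FROM employees a
INNER JOIN departments b ON a.dept_id = b.id

Result:
name  | department
------+-----------
Julia | Support   
Hank  | Support   
Carol | Product   
Eve   | Operations
Mia   | Support   


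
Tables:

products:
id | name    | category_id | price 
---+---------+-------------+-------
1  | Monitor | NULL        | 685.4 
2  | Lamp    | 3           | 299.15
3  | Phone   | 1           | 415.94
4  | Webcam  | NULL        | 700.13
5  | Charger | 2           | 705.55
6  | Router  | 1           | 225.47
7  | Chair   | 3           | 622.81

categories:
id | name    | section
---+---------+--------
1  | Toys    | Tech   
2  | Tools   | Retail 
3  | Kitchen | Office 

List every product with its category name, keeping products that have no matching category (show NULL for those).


LEFT JOIN keeps every row from products (the left table); where category_id has no match in categories, the category columns become NULL. Walk through each product:
  - product 1 (Monitor): category_id=NULL, no match -> kept with NULL
  - product 2 (Lamp): category_id=3 -> matches Kitchen
  - product 3 (Phone): category_id=1 -> matches Toys
  - product 4 (Webcam): category_id=NULL, no match -> kept with NULL
  - product 5 (Charger): category_id=2 -> matches Tools
  - product 6 (Router): category_id=1 -> matches Toys
  - product 7 (Chair): category_id=3 -> matches Kitchen
All 7 rows appear; 2 have NULL category.

SQL:
SELECT a.name, b.name AS category
FROM products a
LEFT JOIN categories b ON a.category_id = b.id

Result:
name    | category
--------+---------
Monitor | NULL    
Lamp    | Kitchen 
Phone   | Toys    
Webcam  | NULL    
Charger | Tools   
Router  | Toys    
Chair   | Kitchen 


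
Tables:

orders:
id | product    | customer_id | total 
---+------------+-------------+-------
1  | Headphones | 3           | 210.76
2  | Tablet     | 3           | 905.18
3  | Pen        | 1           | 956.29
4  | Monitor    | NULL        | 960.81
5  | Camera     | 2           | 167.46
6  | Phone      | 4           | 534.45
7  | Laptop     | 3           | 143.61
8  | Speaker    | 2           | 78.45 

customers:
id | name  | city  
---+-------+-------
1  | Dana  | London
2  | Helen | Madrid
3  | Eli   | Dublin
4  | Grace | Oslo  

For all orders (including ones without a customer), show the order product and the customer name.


LEFT JOIN keeps every row from orders (the left table); where customer_id has no match in customers, the customer columns become NULL. Walk through each order:
  - order 1 (Headphones): customer_id=3 -> matches Eli
  - order 2 (Tablet): customer_id=3 -> matches Eli
  - order 3 (Pen): customer_id=1 -> matches Dana
  - order 4 (Monitor): customer_id=NULL, no match -> kept with NULL
  - order 5 (Camera): customer_id=2 -> matches Helen
  - order 6 (Phone): customer_id=4 -> matches Grace
  - order 7 (Laptop): customer_id=3 -> matches Eli
  - order 8 (Speaker): customer_id=2 -> matches Helen
All 8 rows appear; 1 has NULL customer.

SQL:
SELECT a.product, b.name AS customer
FROM orders a
LEFT JOIN customers b ON a.customer_id = b.id

Result:
product    | customer
-----------+---------
Headphones | Eli     
Tablet     | Eli     
Pen        | Dana    
Monitor    | NULL    
Camera     | Helen   
Phone      | Grace   
Laptop     | Eli     
Speaker    | Helen   


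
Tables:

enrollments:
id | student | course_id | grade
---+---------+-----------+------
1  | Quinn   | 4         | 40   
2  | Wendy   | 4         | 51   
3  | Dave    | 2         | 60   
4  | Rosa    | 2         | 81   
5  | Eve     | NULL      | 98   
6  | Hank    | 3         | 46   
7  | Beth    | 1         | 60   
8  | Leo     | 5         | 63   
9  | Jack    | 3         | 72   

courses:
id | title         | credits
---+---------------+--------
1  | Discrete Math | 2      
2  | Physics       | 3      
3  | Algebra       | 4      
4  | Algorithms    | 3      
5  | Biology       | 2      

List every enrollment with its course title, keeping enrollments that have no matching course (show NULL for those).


LEFT JOIN keeps every row from enrollments (the left table); where course_id has no match in courses, the course columns become NULL. Walk through each enrollment:
  - enrollment 1 (Quinn): course_id=4 -> matches Algorithms
  - enrollment 2 (Wendy): course_id=4 -> matches Algorithms
  - enrollment 3 (Dave): course_id=2 -> matches Physics
  - enrollment 4 (Rosa): course_id=2 -> matches Physics
  - enrollment 5 (Eve): course_id=NULL, no match -> kept with NULL
  - enrollment 6 (Hank): course_id=3 -> matches Algebra
  - enrollment 7 (Beth): course_id=1 -> matches Discrete Math
  - enrollment 8 (Leo): course_id=5 -> matches Biology
  - enrollment 9 (Jack): course_id=3 -> matches Algebra
All 9 rows appear; 1 has NULL course.

SQL:
SELECT a.student, b.title AS course
FROM enrollments a
LEFT JOIN courses b ON a.course_id = b.id

Result:
student | course       
--------+--------------
Quinn   | Algorithms   
Wendy   | Algorithms   
Dave    | Physics      
Rosa    | Physics      
Eve     | NULL         
Hank    | Algebra      
Beth    | Discrete Math
Leo     | Biology      
Jack    | Algebra      


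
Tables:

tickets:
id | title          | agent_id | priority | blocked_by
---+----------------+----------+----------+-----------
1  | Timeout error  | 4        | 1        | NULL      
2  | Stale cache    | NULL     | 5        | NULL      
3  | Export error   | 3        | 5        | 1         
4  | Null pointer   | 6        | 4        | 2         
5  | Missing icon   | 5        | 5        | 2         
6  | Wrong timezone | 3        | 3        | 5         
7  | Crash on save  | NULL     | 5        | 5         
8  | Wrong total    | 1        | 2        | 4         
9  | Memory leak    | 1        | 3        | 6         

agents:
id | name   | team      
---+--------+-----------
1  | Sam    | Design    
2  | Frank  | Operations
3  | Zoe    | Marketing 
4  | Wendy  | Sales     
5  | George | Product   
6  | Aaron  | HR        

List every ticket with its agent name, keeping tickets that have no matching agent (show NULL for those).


LEFT JOIN keeps every row from tickets (the left table); where agent_id has no match in agents, the agent columns become NULL. Walk through each ticket:
  - ticket 1 (Timeout error): agent_id=4 -> matches Wendy
  - ticket 2 (Stale cache): agent_id=NULL, no match -> kept with NULL
  - ticket 3 (Export error): agent_id=3 -> matches Zoe
  - ticket 4 (Null pointer): agent_id=6 -> matches Aaron
  - ticket 5 (Missing icon): agent_id=5 -> matches George
  - ticket 6 (Wrong timezone): agent_id=3 -> matches Zoe
  - ticket 7 (Crash on save): agent_id=NULL, no match -> kept with NULL
  - ticket 8 (Wrong total): agent_id=1 -> matches Sam
  - ticket 9 (Memory leak): agent_id=1 -> matches Sam
All 9 rows appear; 2 have NULL agent.

SQL:
SELECT a.title, b.name AS agent
FROM tickets a
LEFT JOIN agents b ON a.agent_id = b.id

Result:
title          | agent 
---------------+-------
Timeout error  | Wendy 
Stale cache    | NULL  
Export error   | Zoe   
Null pointer   | Aaron 
Missing icon   | George
Wrong timezone | Zoe   
Crash on save  | NULL  
Wrong total    | Sam   
Memory leak    | Sam   


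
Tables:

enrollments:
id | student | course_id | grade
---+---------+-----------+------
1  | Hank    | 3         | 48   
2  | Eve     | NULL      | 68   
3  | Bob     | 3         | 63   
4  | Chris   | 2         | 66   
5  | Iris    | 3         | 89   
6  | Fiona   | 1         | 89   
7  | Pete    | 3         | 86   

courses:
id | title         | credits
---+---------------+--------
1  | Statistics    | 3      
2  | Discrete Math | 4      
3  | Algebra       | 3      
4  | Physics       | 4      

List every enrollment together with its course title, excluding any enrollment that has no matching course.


INNER JOIN keeps only enrollments rows whose course_id matches an id in courses. Walk through each enrollment:
  - enrollment 1 (Hank): course_id=3 -> matches Algebra
  - enrollment 2 (Eve): course_id=NULL, no match -> dropped
  - enrollment 3 (Bob): course_id=3 -> matches Algebra
  - enrollment 4 (Chris): course_id=2 -> matches Discrete Math
  - enrollment 5 (Iris): course_id=3 -> matches Algebra
  - enrollment 6 (Fiona): course_id=1 -> matches Statistics
  - enrollment 7 (Pete): course_id=3 -> matches Algebra
So 1 of 7 rows is dropped.

SQL:
SELECT a.student, b.title AS course
FROM enrollments a
INNER JOIN courses b ON a.course_id = b.id

Result:
student | course       
--------+--------------
Hank    | Algebra      
Bob     | Algebra      
Chris   | Discrete Math
Iris    | Algebra      
Fiona   | Statistics   
Pete    | Algebra      


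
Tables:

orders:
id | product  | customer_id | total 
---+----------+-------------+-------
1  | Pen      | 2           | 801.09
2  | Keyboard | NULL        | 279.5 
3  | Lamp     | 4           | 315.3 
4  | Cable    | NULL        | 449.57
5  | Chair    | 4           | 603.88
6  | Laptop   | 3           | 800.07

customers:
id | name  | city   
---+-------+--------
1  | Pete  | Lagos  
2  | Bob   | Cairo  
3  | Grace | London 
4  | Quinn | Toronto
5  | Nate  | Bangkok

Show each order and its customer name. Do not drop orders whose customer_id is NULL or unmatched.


LEFT JOIN keeps every row from orders (the left table); where customer_id has no match in customers, the customer columns become NULL. Walk through each order:
  - order 1 (Pen): customer_id=2 -> matches Bob
  - order 2 (Keyboard): customer_id=NULL, no match -> kept with NULL
  - order 3 (Lamp): customer_id=4 -> matches Quinn
  - order 4 (Cable): customer_id=NULL, no match -> kept with NULL
  - order 5 (Chair): customer_id=4 -> matches Quinn
  - order 6 (Laptop): customer_id=3 -> matches Grace
All 6 rows appear; 2 have NULL customer.

SQL:
SELECT a.product, b.name AS customer
FROM orders a
LEFT JOIN customers b ON a.customer_id = b.id

Result:
product  | customer
---------+---------
Pen      | Bob     
Keyboard | NULL    
Lamp     | Quinn   
Cable    | NULL    
Chair    | Quinn   
Laptop   | Grace   


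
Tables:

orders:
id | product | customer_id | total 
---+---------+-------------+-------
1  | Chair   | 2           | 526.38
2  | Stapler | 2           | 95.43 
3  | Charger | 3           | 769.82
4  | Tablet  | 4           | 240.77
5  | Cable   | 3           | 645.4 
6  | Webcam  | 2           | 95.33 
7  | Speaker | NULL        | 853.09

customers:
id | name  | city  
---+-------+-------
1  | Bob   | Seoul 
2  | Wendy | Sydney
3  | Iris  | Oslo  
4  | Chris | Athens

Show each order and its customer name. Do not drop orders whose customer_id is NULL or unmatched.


LEFT JOIN keeps every row from orders (the left table); where customer_id has no match in customers, the customer columns become NULL. Walk through each order:
  - order 1 (Chair): customer_id=2 -> matches Wendy
  - order 2 (Stapler): customer_id=2 -> matches Wendy
  - order 3 (Charger): customer_id=3 -> matches Iris
  - order 4 (Tablet): customer_id=4 -> matches Chris
  - order 5 (Cable): customer_id=3 -> matches Iris
  - order 6 (Webcam): customer_id=2 -> matches Wendy
  - order 7 (Speaker): customer_id=NULL, no match -> kept with NULL
All 7 rows appear; 1 has NULL customer.

SQL:
SELECT a.product, b.name AS customer
FROM orders a
LEFT JOIN customers b ON a.customer_id = b.id

Result:
product | customer
--------+---------
Chair   | Wendy   
Stapler | Wendy   
Charger | Iris    
Tablet  | Chris   
Cable   | Iris    
Webcam  | Wendy   
Speaker | NULL    


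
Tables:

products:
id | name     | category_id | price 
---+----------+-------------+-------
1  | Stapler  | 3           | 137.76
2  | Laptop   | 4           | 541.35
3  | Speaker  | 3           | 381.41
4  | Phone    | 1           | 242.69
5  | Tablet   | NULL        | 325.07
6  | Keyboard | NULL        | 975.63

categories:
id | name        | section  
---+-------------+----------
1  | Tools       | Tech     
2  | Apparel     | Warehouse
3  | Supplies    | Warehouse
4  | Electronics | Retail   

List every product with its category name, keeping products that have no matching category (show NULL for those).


LEFT JOIN keeps every row from products (the left table); where category_id has no match in categories, the category columns become NULL. Walk through each product:
  - product 1 (Stapler): category_id=3 -> matches Supplies
  - product 2 (Laptop): category_id=4 -> matches Electronics
  - product 3 (Speaker): category_id=3 -> matches Supplies
  - product 4 (Phone): category_id=1 -> matches Tools
  - product 5 (Tablet): category_id=NULL, no match -> kept with NULL
  - product 6 (Keyboard): category_id=NULL, no match -> kept with NULL
All 6 rows appear; 2 have NULL category.

SQL:
SELECT a.name, b.name AS category
FROM products a
LEFT JOIN categories b ON a.category_id = b.id

Result:
name     | category   
---------+------------
Stapler  | Supplies   
Laptop   | Electronics
Speaker  | Supplies   
Phone    | Tools      
Tablet   | NULL       
Keyboard | NULL       


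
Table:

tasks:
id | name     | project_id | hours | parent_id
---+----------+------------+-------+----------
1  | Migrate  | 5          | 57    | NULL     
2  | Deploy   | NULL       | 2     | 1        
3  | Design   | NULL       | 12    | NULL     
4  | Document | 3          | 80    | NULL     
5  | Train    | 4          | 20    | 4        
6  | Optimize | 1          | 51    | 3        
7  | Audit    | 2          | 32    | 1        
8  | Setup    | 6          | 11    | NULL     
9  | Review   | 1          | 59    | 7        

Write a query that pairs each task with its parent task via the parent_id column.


This is a self-join: tasks is joined to a second copy of itself, matching each row's parent_id to another row's id. Use LEFT JOIN so rows with parent_id=NULL are kept.
  - task 1 (Migrate): parent_id=NULL -> NULL
  - task 2 (Deploy): parent_id=1 -> Migrate
  - task 3 (Design): parent_id=NULL -> NULL
  - task 4 (Document): parent_id=NULL -> NULL
  - task 5 (Train): parent_id=4 -> Document
  - task 6 (Optimize): parent_id=3 -> Design
  - task 7 (Audit): parent_id=1 -> Migrate
  - task 8 (Setup): parent_id=NULL -> NULL
  - task 9 (Review): parent_id=7 -> Audit

SQL:
SELECT a.name AS item, b.name AS parent
FROM tasks a
LEFT JOIN tasks b ON a.parent_id = b.id

Result:
item     | parent  
---------+---------
Migrate  | NULL    
Deploy   | Migrate 
Design   | NULL    
Document | NULL    
Train    | Document
Optimize | Design  
Audit    | Migrate 
Setup    | NULL    
Review   | Audit   
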